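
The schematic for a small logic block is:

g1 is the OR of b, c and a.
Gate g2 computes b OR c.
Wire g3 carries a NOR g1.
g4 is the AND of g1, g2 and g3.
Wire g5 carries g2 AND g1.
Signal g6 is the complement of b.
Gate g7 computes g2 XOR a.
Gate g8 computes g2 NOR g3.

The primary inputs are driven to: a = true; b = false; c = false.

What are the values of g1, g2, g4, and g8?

g1 = b OR c OR a = false OR false OR true = true
g2 = b OR c = false OR false = false
g3 = a NOR g1 = true NOR true = false
g4 = g1 AND g2 AND g3 = true AND false AND false = false
g8 = g2 NOR g3 = false NOR false = true

g1 = true  g2 = false  g4 = false  g8 = true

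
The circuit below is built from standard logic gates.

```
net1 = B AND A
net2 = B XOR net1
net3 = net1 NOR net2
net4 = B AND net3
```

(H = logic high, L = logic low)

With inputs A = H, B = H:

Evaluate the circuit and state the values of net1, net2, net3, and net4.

net1 = B AND A = H AND H = H
net2 = B XOR net1 = H XOR H = L
net3 = net1 NOR net2 = H NOR L = L
net4 = B AND net3 = H AND L = L

net1 = H  net2 = L  net3 = L  net4 = L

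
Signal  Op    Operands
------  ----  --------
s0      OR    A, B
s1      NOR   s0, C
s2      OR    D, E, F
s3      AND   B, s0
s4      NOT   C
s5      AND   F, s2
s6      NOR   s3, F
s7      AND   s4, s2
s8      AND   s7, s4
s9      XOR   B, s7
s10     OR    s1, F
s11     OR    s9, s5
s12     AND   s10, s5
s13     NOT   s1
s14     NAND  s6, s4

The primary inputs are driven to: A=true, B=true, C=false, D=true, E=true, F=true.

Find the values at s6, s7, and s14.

s0 = A OR B = true OR true = true
s2 = D OR E OR F = true OR true OR true = true
s3 = B AND s0 = true AND true = true
s4 = NOT C = NOT false = true
s6 = s3 NOR F = true NOR true = false
s7 = s4 AND s2 = true AND true = true
s14 = s6 NAND s4 = false NAND true = true

s6 = false, s7 = true, s14 = true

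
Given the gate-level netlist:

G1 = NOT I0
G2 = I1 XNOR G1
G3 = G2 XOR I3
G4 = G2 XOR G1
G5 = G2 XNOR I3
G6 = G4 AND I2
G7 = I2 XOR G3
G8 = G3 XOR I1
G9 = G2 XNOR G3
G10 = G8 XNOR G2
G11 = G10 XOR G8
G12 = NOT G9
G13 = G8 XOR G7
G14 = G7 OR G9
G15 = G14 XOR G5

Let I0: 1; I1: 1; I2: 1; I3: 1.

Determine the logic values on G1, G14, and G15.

G1 = 0, G14 = 0, G15 = 0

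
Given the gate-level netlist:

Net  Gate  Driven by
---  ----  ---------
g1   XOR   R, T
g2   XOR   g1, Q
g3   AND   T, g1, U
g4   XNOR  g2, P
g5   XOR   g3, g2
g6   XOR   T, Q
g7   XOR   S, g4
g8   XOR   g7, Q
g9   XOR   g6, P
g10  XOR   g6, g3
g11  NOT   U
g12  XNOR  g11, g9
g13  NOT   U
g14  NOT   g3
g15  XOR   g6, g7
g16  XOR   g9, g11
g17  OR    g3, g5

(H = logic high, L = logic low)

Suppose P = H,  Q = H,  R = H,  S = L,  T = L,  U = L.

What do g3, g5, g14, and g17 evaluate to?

g1 = R XOR T = H XOR L = H
g2 = g1 XOR Q = H XOR H = L
g3 = T AND g1 AND U = L AND H AND L = L
g5 = g3 XOR g2 = L XOR L = L
g14 = NOT g3 = NOT L = H
g17 = g3 OR g5 = L OR L = L

g3 = L  g5 = L  g14 = H  g17 = L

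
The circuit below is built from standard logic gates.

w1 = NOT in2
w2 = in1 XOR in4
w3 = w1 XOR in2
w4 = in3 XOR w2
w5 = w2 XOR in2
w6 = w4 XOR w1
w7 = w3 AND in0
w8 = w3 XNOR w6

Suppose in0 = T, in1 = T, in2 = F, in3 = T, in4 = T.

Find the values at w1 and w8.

w1 = T  w8 = F

w1 = NOT in2 = NOT F = T
w2 = in1 XOR in4 = T XOR T = F
w3 = w1 XOR in2 = T XOR F = T
w4 = in3 XOR w2 = T XOR F = T
w6 = w4 XOR w1 = T XOR T = F
w8 = w3 XNOR w6 = T XNOR F = F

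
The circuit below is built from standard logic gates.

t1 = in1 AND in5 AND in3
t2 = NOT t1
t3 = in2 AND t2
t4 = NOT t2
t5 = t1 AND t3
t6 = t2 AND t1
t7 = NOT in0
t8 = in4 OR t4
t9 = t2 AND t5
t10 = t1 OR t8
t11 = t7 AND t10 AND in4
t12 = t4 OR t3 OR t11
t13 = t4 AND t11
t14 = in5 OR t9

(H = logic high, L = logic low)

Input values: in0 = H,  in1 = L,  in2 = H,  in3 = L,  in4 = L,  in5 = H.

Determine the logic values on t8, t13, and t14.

t1 = in1 AND in5 AND in3 = L AND H AND L = L
t2 = NOT t1 = NOT L = H
t3 = in2 AND t2 = H AND H = H
t4 = NOT t2 = NOT H = L
t5 = t1 AND t3 = L AND H = L
t7 = NOT in0 = NOT H = L
t8 = in4 OR t4 = L OR L = L
t9 = t2 AND t5 = H AND L = L
t10 = t1 OR t8 = L OR L = L
t11 = t7 AND t10 AND in4 = L AND L AND L = L
t13 = t4 AND t11 = L AND L = L
t14 = in5 OR t9 = H OR L = H

t8 = L  t13 = L  t14 = H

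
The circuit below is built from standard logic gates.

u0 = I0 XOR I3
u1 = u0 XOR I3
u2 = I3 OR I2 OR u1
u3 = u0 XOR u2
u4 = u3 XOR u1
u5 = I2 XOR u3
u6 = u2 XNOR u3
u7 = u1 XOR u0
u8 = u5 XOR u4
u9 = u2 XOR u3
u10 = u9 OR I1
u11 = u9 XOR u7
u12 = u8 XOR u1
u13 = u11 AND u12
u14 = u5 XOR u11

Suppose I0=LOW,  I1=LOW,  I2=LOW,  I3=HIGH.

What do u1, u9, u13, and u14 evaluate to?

u1 = LOW, u9 = HIGH, u13 = LOW, u14 = LOW

u0 = I0 XOR I3 = LOW XOR HIGH = HIGH
u1 = u0 XOR I3 = HIGH XOR HIGH = LOW
u2 = I3 OR I2 OR u1 = HIGH OR LOW OR LOW = HIGH
u3 = u0 XOR u2 = HIGH XOR HIGH = LOW
u4 = u3 XOR u1 = LOW XOR LOW = LOW
u5 = I2 XOR u3 = LOW XOR LOW = LOW
u7 = u1 XOR u0 = LOW XOR HIGH = HIGH
u8 = u5 XOR u4 = LOW XOR LOW = LOW
u9 = u2 XOR u3 = HIGH XOR LOW = HIGH
u11 = u9 XOR u7 = HIGH XOR HIGH = LOW
u12 = u8 XOR u1 = LOW XOR LOW = LOW
u13 = u11 AND u12 = LOW AND LOW = LOW
u14 = u5 XOR u11 = LOW XOR LOW = LOW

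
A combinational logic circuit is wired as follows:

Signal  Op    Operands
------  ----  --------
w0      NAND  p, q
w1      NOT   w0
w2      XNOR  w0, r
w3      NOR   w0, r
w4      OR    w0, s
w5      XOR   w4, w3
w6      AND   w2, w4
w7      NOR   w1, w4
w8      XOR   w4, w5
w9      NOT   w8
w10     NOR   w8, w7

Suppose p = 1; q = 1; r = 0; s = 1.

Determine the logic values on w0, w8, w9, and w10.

w0 = p NAND q = 1 NAND 1 = 0
w1 = NOT w0 = NOT 0 = 1
w3 = w0 NOR r = 0 NOR 0 = 1
w4 = w0 OR s = 0 OR 1 = 1
w5 = w4 XOR w3 = 1 XOR 1 = 0
w7 = w1 NOR w4 = 1 NOR 1 = 0
w8 = w4 XOR w5 = 1 XOR 0 = 1
w9 = NOT w8 = NOT 1 = 0
w10 = w8 NOR w7 = 1 NOR 0 = 0

w0 = 0; w8 = 1; w9 = 0; w10 = 0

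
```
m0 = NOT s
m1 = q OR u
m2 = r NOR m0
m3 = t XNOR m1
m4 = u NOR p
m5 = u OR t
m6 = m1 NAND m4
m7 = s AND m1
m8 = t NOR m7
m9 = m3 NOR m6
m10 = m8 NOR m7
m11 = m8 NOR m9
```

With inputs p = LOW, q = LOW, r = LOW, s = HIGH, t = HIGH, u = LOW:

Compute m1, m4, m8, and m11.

m1 = q OR u = LOW OR LOW = LOW
m3 = t XNOR m1 = HIGH XNOR LOW = LOW
m4 = u NOR p = LOW NOR LOW = HIGH
m6 = m1 NAND m4 = LOW NAND HIGH = HIGH
m7 = s AND m1 = HIGH AND LOW = LOW
m8 = t NOR m7 = HIGH NOR LOW = LOW
m9 = m3 NOR m6 = LOW NOR HIGH = LOW
m11 = m8 NOR m9 = LOW NOR LOW = HIGH

m1 = LOW, m4 = HIGH, m8 = LOW, m11 = HIGH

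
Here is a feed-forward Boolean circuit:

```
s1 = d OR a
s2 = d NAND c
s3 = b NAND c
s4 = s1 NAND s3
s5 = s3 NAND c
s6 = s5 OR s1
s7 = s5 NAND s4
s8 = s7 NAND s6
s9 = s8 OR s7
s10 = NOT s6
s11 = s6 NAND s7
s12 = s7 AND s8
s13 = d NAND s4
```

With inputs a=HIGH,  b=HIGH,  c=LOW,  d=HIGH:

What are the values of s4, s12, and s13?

s4 = LOW, s12 = LOW, s13 = HIGH

s1 = d OR a = HIGH OR HIGH = HIGH
s3 = b NAND c = HIGH NAND LOW = HIGH
s4 = s1 NAND s3 = HIGH NAND HIGH = LOW
s5 = s3 NAND c = HIGH NAND LOW = HIGH
s6 = s5 OR s1 = HIGH OR HIGH = HIGH
s7 = s5 NAND s4 = HIGH NAND LOW = HIGH
s8 = s7 NAND s6 = HIGH NAND HIGH = LOW
s12 = s7 AND s8 = HIGH AND LOW = LOW
s13 = d NAND s4 = HIGH NAND LOW = HIGH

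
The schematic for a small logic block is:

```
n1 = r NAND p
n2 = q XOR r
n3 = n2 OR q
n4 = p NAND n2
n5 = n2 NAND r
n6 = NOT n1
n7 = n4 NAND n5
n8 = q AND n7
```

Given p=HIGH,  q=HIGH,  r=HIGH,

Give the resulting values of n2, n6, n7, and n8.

n1 = r NAND p = HIGH NAND HIGH = LOW
n2 = q XOR r = HIGH XOR HIGH = LOW
n4 = p NAND n2 = HIGH NAND LOW = HIGH
n5 = n2 NAND r = LOW NAND HIGH = HIGH
n6 = NOT n1 = NOT LOW = HIGH
n7 = n4 NAND n5 = HIGH NAND HIGH = LOW
n8 = q AND n7 = HIGH AND LOW = LOW

n2 = LOW, n6 = HIGH, n7 = LOW, n8 = LOW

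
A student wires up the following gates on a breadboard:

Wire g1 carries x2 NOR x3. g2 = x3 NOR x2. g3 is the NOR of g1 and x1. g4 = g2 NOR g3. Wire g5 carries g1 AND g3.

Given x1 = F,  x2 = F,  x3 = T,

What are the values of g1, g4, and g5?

g1 = x2 NOR x3 = F NOR T = F
g2 = x3 NOR x2 = T NOR F = F
g3 = g1 NOR x1 = F NOR F = T
g4 = g2 NOR g3 = F NOR T = F
g5 = g1 AND g3 = F AND T = F

g1 = F, g4 = F, g5 = F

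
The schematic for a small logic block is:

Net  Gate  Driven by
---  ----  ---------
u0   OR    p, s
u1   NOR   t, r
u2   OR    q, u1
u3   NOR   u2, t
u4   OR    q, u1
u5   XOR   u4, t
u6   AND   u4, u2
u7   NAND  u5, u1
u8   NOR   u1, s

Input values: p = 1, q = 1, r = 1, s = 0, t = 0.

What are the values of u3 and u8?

u3 = 0, u8 = 1

u1 = t NOR r = 0 NOR 1 = 0
u2 = q OR u1 = 1 OR 0 = 1
u3 = u2 NOR t = 1 NOR 0 = 0
u8 = u1 NOR s = 0 NOR 0 = 1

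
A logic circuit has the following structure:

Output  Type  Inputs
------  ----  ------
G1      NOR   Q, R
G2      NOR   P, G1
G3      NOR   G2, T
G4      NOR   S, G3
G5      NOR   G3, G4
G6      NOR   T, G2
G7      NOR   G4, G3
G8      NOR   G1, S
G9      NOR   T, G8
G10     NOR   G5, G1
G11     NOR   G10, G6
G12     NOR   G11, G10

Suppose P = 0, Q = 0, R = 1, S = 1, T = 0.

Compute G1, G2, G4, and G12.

G1 = 0, G2 = 1, G4 = 0, G12 = 0

G1 = Q NOR R = 0 NOR 1 = 0
G2 = P NOR G1 = 0 NOR 0 = 1
G3 = G2 NOR T = 1 NOR 0 = 0
G4 = S NOR G3 = 1 NOR 0 = 0
G5 = G3 NOR G4 = 0 NOR 0 = 1
G6 = T NOR G2 = 0 NOR 1 = 0
G10 = G5 NOR G1 = 1 NOR 0 = 0
G11 = G10 NOR G6 = 0 NOR 0 = 1
G12 = G11 NOR G10 = 1 NOR 0 = 0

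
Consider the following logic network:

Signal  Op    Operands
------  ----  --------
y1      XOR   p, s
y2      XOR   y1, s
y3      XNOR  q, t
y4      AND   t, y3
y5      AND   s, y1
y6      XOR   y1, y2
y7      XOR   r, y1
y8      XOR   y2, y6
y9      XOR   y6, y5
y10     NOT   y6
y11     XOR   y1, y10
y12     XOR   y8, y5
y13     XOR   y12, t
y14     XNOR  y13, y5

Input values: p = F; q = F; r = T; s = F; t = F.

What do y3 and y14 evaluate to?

y3 = T, y14 = T

y1 = p XOR s = F XOR F = F
y2 = y1 XOR s = F XOR F = F
y3 = q XNOR t = F XNOR F = T
y5 = s AND y1 = F AND F = F
y6 = y1 XOR y2 = F XOR F = F
y8 = y2 XOR y6 = F XOR F = F
y12 = y8 XOR y5 = F XOR F = F
y13 = y12 XOR t = F XOR F = F
y14 = y13 XNOR y5 = F XNOR F = T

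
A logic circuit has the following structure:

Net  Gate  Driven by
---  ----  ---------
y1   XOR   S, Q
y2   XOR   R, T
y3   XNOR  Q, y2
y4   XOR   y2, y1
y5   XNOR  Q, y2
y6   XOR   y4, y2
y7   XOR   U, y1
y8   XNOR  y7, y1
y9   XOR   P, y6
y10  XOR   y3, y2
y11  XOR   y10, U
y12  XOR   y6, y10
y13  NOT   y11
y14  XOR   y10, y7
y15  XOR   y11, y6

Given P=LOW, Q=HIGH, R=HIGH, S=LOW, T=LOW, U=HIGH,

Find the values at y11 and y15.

y11 = HIGH, y15 = LOW

y1 = S XOR Q = LOW XOR HIGH = HIGH
y2 = R XOR T = HIGH XOR LOW = HIGH
y3 = Q XNOR y2 = HIGH XNOR HIGH = HIGH
y4 = y2 XOR y1 = HIGH XOR HIGH = LOW
y6 = y4 XOR y2 = LOW XOR HIGH = HIGH
y10 = y3 XOR y2 = HIGH XOR HIGH = LOW
y11 = y10 XOR U = LOW XOR HIGH = HIGH
y15 = y11 XOR y6 = HIGH XOR HIGH = LOW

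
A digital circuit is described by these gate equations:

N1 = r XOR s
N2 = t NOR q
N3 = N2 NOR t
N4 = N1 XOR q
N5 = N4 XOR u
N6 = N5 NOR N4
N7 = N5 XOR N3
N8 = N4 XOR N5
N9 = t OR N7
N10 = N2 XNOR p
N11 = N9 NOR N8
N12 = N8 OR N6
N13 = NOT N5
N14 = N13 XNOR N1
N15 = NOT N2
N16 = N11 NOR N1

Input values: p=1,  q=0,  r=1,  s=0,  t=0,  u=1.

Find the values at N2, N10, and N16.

N1 = r XOR s = 1 XOR 0 = 1
N2 = t NOR q = 0 NOR 0 = 1
N3 = N2 NOR t = 1 NOR 0 = 0
N4 = N1 XOR q = 1 XOR 0 = 1
N5 = N4 XOR u = 1 XOR 1 = 0
N7 = N5 XOR N3 = 0 XOR 0 = 0
N8 = N4 XOR N5 = 1 XOR 0 = 1
N9 = t OR N7 = 0 OR 0 = 0
N10 = N2 XNOR p = 1 XNOR 1 = 1
N11 = N9 NOR N8 = 0 NOR 1 = 0
N16 = N11 NOR N1 = 0 NOR 1 = 0

N2 = 1, N10 = 1, N16 = 0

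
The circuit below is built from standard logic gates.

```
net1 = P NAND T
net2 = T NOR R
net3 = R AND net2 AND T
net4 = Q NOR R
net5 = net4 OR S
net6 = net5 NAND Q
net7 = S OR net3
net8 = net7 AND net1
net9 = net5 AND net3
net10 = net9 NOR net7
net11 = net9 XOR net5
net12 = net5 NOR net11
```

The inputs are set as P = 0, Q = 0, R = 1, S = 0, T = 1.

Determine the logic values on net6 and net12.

net2 = T NOR R = 1 NOR 1 = 0
net3 = R AND net2 AND T = 1 AND 0 AND 1 = 0
net4 = Q NOR R = 0 NOR 1 = 0
net5 = net4 OR S = 0 OR 0 = 0
net6 = net5 NAND Q = 0 NAND 0 = 1
net9 = net5 AND net3 = 0 AND 0 = 0
net11 = net9 XOR net5 = 0 XOR 0 = 0
net12 = net5 NOR net11 = 0 NOR 0 = 1

net6 = 1, net12 = 1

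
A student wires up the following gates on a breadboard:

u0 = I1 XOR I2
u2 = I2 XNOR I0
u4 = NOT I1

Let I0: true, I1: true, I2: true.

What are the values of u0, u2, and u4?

u0 = true XOR true = false
u2 = true XNOR true = true
u4 = NOT true = false

u0 = false; u2 = true; u4 = false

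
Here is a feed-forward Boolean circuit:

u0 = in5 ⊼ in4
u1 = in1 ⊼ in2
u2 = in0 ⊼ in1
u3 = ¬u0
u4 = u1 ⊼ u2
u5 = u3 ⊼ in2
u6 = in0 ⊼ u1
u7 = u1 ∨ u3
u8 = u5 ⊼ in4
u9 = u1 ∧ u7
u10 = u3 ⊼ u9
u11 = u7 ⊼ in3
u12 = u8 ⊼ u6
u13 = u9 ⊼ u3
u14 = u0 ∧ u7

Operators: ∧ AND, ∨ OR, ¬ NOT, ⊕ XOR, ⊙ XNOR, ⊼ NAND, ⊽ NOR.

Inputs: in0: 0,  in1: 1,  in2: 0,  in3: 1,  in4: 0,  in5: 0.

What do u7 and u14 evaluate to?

u0 = in5 NAND in4 = 0 NAND 0 = 1
u1 = in1 NAND in2 = 1 NAND 0 = 1
u3 = NOT u0 = NOT 1 = 0
u7 = u1 OR u3 = 1 OR 0 = 1
u14 = u0 AND u7 = 1 AND 1 = 1

u7 = 1, u14 = 1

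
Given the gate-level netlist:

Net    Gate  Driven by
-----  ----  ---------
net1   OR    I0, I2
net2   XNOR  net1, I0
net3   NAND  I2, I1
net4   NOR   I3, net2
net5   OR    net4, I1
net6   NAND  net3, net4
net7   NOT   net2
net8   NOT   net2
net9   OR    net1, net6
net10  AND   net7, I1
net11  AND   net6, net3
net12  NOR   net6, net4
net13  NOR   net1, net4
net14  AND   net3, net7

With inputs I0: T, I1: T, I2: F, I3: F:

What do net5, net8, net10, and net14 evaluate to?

net1 = I0 OR I2 = T OR F = T
net2 = net1 XNOR I0 = T XNOR T = T
net3 = I2 NAND I1 = F NAND T = T
net4 = I3 NOR net2 = F NOR T = F
net5 = net4 OR I1 = F OR T = T
net7 = NOT net2 = NOT T = F
net8 = NOT net2 = NOT T = F
net10 = net7 AND I1 = F AND T = F
net14 = net3 AND net7 = T AND F = F

net5 = T, net8 = F, net10 = F, net14 = F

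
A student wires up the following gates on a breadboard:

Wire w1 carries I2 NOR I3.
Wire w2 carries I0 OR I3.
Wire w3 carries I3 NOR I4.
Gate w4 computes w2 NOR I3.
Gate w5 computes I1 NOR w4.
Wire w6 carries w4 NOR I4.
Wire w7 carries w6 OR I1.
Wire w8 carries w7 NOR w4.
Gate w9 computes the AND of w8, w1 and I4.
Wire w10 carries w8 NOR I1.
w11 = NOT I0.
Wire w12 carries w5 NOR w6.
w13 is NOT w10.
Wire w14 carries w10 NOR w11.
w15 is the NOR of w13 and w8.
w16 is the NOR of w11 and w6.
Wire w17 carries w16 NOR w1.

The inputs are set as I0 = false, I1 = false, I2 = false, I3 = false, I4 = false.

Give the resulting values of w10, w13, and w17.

w10 = true, w13 = false, w17 = false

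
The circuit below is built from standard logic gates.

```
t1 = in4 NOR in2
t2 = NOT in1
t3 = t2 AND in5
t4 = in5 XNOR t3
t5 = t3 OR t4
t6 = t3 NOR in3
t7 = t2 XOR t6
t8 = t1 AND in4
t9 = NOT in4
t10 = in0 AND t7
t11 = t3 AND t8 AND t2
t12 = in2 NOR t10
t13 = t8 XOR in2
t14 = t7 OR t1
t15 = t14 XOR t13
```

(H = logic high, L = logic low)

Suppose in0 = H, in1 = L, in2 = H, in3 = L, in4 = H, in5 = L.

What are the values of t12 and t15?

t1 = in4 NOR in2 = H NOR H = L
t2 = NOT in1 = NOT L = H
t3 = t2 AND in5 = H AND L = L
t6 = t3 NOR in3 = L NOR L = H
t7 = t2 XOR t6 = H XOR H = L
t8 = t1 AND in4 = L AND H = L
t10 = in0 AND t7 = H AND L = L
t12 = in2 NOR t10 = H NOR L = L
t13 = t8 XOR in2 = L XOR H = H
t14 = t7 OR t1 = L OR L = L
t15 = t14 XOR t13 = L XOR H = H

t12 = L; t15 = H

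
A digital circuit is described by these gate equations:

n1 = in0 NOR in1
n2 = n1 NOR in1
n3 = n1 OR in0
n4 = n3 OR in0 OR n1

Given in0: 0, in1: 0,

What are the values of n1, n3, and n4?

n1 = 1; n3 = 1; n4 = 1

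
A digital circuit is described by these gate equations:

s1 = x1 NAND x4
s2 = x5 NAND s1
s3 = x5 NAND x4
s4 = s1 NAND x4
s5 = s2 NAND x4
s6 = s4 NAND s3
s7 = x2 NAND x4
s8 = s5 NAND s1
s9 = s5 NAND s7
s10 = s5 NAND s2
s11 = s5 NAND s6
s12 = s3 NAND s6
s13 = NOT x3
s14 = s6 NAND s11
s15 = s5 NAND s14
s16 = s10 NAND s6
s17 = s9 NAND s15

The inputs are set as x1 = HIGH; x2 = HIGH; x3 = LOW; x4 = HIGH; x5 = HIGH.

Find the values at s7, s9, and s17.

s7 = LOW  s9 = HIGH  s17 = LOW

s1 = x1 NAND x4 = HIGH NAND HIGH = LOW
s2 = x5 NAND s1 = HIGH NAND LOW = HIGH
s3 = x5 NAND x4 = HIGH NAND HIGH = LOW
s4 = s1 NAND x4 = LOW NAND HIGH = HIGH
s5 = s2 NAND x4 = HIGH NAND HIGH = LOW
s6 = s4 NAND s3 = HIGH NAND LOW = HIGH
s7 = x2 NAND x4 = HIGH NAND HIGH = LOW
s9 = s5 NAND s7 = LOW NAND LOW = HIGH
s11 = s5 NAND s6 = LOW NAND HIGH = HIGH
s14 = s6 NAND s11 = HIGH NAND HIGH = LOW
s15 = s5 NAND s14 = LOW NAND LOW = HIGH
s17 = s9 NAND s15 = HIGH NAND HIGH = LOW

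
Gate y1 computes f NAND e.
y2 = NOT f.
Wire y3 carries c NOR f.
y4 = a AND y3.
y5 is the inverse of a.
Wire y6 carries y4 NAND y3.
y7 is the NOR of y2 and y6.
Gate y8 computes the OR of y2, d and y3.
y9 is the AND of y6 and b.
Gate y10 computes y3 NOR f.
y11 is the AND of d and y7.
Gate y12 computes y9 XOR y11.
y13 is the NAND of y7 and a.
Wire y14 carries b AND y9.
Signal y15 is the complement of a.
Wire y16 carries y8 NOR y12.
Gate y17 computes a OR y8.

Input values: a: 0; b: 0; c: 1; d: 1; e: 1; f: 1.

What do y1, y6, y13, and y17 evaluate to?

y1 = 0, y6 = 1, y13 = 1, y17 = 1

y1 = f NAND e = 1 NAND 1 = 0
y2 = NOT f = NOT 1 = 0
y3 = c NOR f = 1 NOR 1 = 0
y4 = a AND y3 = 0 AND 0 = 0
y6 = y4 NAND y3 = 0 NAND 0 = 1
y7 = y2 NOR y6 = 0 NOR 1 = 0
y8 = y2 OR d OR y3 = 0 OR 1 OR 0 = 1
y13 = y7 NAND a = 0 NAND 0 = 1
y17 = a OR y8 = 0 OR 1 = 1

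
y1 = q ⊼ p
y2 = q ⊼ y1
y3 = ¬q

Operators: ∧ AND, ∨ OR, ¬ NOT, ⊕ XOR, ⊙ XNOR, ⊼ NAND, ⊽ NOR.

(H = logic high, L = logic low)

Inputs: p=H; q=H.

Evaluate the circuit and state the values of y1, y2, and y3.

y1 = q NAND p = H NAND H = L
y2 = q NAND y1 = H NAND L = H
y3 = NOT q = NOT H = L

y1 = L; y2 = H; y3 = L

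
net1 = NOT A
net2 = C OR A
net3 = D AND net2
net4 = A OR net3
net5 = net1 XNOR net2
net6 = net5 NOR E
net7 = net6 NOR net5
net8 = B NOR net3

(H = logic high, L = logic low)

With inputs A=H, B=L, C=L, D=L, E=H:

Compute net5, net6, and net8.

net1 = NOT A = NOT H = L
net2 = C OR A = L OR H = H
net3 = D AND net2 = L AND H = L
net5 = net1 XNOR net2 = L XNOR H = L
net6 = net5 NOR E = L NOR H = L
net8 = B NOR net3 = L NOR L = H

net5 = L, net6 = L, net8 = H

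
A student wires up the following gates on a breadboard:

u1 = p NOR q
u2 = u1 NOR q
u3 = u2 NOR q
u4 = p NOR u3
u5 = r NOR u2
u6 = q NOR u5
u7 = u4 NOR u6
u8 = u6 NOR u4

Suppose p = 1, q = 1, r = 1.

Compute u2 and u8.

u2 = 0  u8 = 1

u1 = p NOR q = 1 NOR 1 = 0
u2 = u1 NOR q = 0 NOR 1 = 0
u3 = u2 NOR q = 0 NOR 1 = 0
u4 = p NOR u3 = 1 NOR 0 = 0
u5 = r NOR u2 = 1 NOR 0 = 0
u6 = q NOR u5 = 1 NOR 0 = 0
u8 = u6 NOR u4 = 0 NOR 0 = 1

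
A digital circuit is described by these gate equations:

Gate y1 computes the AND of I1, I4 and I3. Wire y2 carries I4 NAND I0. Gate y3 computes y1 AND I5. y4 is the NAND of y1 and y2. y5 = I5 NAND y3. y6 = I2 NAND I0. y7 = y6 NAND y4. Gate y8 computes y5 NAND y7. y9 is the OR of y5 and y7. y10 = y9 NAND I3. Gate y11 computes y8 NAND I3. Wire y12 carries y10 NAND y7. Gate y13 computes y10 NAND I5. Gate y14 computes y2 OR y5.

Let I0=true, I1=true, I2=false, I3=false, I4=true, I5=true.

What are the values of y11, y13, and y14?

y11 = true, y13 = false, y14 = true

y1 = I1 AND I4 AND I3 = true AND true AND false = false
y2 = I4 NAND I0 = true NAND true = false
y3 = y1 AND I5 = false AND true = false
y4 = y1 NAND y2 = false NAND false = true
y5 = I5 NAND y3 = true NAND false = true
y6 = I2 NAND I0 = false NAND true = true
y7 = y6 NAND y4 = true NAND true = false
y8 = y5 NAND y7 = true NAND false = true
y9 = y5 OR y7 = true OR false = true
y10 = y9 NAND I3 = true NAND false = true
y11 = y8 NAND I3 = true NAND false = true
y13 = y10 NAND I5 = true NAND true = false
y14 = y2 OR y5 = false OR true = true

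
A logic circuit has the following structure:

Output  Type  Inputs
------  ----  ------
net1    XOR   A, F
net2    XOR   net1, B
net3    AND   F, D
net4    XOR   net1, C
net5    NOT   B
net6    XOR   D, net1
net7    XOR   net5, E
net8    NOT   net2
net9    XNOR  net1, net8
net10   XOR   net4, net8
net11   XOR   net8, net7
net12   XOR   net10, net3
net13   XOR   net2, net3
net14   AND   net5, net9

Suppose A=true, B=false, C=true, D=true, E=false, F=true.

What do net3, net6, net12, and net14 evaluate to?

net3 = true  net6 = true  net12 = true  net14 = false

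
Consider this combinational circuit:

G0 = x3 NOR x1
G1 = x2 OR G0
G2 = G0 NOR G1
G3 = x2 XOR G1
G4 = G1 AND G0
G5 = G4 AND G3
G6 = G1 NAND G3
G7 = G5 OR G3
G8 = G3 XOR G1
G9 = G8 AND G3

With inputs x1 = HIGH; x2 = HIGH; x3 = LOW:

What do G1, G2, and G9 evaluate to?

G1 = HIGH, G2 = LOW, G9 = LOW

G0 = x3 NOR x1 = LOW NOR HIGH = LOW
G1 = x2 OR G0 = HIGH OR LOW = HIGH
G2 = G0 NOR G1 = LOW NOR HIGH = LOW
G3 = x2 XOR G1 = HIGH XOR HIGH = LOW
G8 = G3 XOR G1 = LOW XOR HIGH = HIGH
G9 = G8 AND G3 = HIGH AND LOW = LOW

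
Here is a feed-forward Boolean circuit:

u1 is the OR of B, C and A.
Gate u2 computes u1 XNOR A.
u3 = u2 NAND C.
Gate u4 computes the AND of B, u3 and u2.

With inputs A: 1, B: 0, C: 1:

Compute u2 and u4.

u1 = B OR C OR A = 0 OR 1 OR 1 = 1
u2 = u1 XNOR A = 1 XNOR 1 = 1
u3 = u2 NAND C = 1 NAND 1 = 0
u4 = B AND u3 AND u2 = 0 AND 0 AND 1 = 0

u2 = 1, u4 = 0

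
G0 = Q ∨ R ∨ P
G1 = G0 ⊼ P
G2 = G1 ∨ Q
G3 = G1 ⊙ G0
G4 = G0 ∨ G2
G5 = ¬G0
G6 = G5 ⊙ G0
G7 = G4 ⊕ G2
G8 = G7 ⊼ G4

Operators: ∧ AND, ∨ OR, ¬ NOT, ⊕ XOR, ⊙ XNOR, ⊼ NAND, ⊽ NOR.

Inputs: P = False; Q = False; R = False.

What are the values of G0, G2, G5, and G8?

G0 = Q OR R OR P = False OR False OR False = False
G1 = G0 NAND P = False NAND False = True
G2 = G1 OR Q = True OR False = True
G4 = G0 OR G2 = False OR True = True
G5 = NOT G0 = NOT False = True
G7 = G4 XOR G2 = True XOR True = False
G8 = G7 NAND G4 = False NAND True = True

G0 = False; G2 = True; G5 = True; G8 = True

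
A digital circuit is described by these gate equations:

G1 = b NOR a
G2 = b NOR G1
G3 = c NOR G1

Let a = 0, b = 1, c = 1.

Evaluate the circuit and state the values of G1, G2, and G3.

G1 = 0  G2 = 0  G3 = 0

G1 = b NOR a = 1 NOR 0 = 0
G2 = b NOR G1 = 1 NOR 0 = 0
G3 = c NOR G1 = 1 NOR 0 = 0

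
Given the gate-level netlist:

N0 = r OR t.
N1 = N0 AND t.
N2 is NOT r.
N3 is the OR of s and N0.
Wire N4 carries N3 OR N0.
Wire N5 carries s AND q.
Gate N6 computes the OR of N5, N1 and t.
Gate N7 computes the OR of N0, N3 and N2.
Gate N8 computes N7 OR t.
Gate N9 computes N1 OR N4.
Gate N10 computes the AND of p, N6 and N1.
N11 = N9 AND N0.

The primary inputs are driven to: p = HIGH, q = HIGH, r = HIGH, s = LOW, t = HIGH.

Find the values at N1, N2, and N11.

N1 = HIGH, N2 = LOW, N11 = HIGH

N0 = r OR t = HIGH OR HIGH = HIGH
N1 = N0 AND t = HIGH AND HIGH = HIGH
N2 = NOT r = NOT HIGH = LOW
N3 = s OR N0 = LOW OR HIGH = HIGH
N4 = N3 OR N0 = HIGH OR HIGH = HIGH
N9 = N1 OR N4 = HIGH OR HIGH = HIGH
N11 = N9 AND N0 = HIGH AND HIGH = HIGH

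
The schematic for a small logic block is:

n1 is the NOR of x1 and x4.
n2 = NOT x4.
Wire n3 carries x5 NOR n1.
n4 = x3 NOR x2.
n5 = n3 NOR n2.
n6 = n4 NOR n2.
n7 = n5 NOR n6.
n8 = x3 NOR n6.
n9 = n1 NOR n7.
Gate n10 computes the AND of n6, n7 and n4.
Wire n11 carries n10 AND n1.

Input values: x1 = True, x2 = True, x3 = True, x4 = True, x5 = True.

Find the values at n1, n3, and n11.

n1 = False, n3 = False, n11 = False

n1 = x1 NOR x4 = True NOR True = False
n2 = NOT x4 = NOT True = False
n3 = x5 NOR n1 = True NOR False = False
n4 = x3 NOR x2 = True NOR True = False
n5 = n3 NOR n2 = False NOR False = True
n6 = n4 NOR n2 = False NOR False = True
n7 = n5 NOR n6 = True NOR True = False
n10 = n6 AND n7 AND n4 = True AND False AND False = False
n11 = n10 AND n1 = False AND False = False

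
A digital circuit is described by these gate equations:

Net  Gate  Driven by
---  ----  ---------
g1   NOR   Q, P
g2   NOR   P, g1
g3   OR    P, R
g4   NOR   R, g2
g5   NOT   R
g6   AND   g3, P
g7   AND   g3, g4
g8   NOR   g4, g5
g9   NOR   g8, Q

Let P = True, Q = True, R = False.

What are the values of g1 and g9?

g1 = Q NOR P = True NOR True = False
g2 = P NOR g1 = True NOR False = False
g4 = R NOR g2 = False NOR False = True
g5 = NOT R = NOT False = True
g8 = g4 NOR g5 = True NOR True = False
g9 = g8 NOR Q = False NOR True = False

g1 = False; g9 = False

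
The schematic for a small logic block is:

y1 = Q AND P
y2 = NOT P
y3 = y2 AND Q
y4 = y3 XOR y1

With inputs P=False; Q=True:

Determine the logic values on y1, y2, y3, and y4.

y1 = False  y2 = True  y3 = True  y4 = True

y1 = Q AND P = True AND False = False
y2 = NOT P = NOT False = True
y3 = y2 AND Q = True AND True = True
y4 = y3 XOR y1 = True XOR False = True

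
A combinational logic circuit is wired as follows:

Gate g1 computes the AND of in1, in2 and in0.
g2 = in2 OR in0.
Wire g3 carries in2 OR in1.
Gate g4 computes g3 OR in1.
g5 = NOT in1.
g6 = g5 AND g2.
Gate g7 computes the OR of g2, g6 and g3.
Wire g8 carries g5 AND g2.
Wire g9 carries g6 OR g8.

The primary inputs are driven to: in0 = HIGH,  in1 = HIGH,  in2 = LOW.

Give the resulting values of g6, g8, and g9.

g6 = LOW, g8 = LOW, g9 = LOW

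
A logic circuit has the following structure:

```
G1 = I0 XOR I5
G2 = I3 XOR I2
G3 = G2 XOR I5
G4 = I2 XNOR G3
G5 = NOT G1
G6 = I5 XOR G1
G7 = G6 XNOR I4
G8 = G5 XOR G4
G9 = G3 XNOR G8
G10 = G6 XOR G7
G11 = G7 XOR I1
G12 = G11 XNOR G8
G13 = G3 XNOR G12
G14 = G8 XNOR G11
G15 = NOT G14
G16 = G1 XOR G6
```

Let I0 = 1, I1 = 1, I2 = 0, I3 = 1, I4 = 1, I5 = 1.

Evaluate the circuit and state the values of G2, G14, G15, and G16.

G1 = I0 XOR I5 = 1 XOR 1 = 0
G2 = I3 XOR I2 = 1 XOR 0 = 1
G3 = G2 XOR I5 = 1 XOR 1 = 0
G4 = I2 XNOR G3 = 0 XNOR 0 = 1
G5 = NOT G1 = NOT 0 = 1
G6 = I5 XOR G1 = 1 XOR 0 = 1
G7 = G6 XNOR I4 = 1 XNOR 1 = 1
G8 = G5 XOR G4 = 1 XOR 1 = 0
G11 = G7 XOR I1 = 1 XOR 1 = 0
G14 = G8 XNOR G11 = 0 XNOR 0 = 1
G15 = NOT G14 = NOT 1 = 0
G16 = G1 XOR G6 = 0 XOR 1 = 1

G2 = 1, G14 = 1, G15 = 0, G16 = 1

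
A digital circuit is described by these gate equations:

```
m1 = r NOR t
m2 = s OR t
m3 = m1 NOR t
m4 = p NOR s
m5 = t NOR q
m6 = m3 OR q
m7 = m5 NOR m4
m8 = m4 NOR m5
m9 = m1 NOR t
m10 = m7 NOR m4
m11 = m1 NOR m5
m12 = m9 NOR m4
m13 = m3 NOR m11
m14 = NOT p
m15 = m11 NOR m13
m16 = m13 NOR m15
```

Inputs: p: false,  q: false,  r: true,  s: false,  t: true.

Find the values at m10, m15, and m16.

m10 = false; m15 = false; m16 = true

m1 = r NOR t = true NOR true = false
m3 = m1 NOR t = false NOR true = false
m4 = p NOR s = false NOR false = true
m5 = t NOR q = true NOR false = false
m7 = m5 NOR m4 = false NOR true = false
m10 = m7 NOR m4 = false NOR true = false
m11 = m1 NOR m5 = false NOR false = true
m13 = m3 NOR m11 = false NOR true = false
m15 = m11 NOR m13 = true NOR false = false
m16 = m13 NOR m15 = false NOR false = true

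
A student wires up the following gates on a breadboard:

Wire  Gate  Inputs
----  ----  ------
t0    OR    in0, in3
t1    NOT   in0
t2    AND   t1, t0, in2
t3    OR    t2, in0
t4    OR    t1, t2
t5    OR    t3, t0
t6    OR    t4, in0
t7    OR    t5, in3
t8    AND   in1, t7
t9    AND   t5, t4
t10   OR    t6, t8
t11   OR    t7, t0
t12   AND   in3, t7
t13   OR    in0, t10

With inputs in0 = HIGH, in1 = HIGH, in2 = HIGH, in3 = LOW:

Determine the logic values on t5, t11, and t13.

t5 = HIGH  t11 = HIGH  t13 = HIGH

t0 = in0 OR in3 = HIGH OR LOW = HIGH
t1 = NOT in0 = NOT HIGH = LOW
t2 = t1 AND t0 AND in2 = LOW AND HIGH AND HIGH = LOW
t3 = t2 OR in0 = LOW OR HIGH = HIGH
t4 = t1 OR t2 = LOW OR LOW = LOW
t5 = t3 OR t0 = HIGH OR HIGH = HIGH
t6 = t4 OR in0 = LOW OR HIGH = HIGH
t7 = t5 OR in3 = HIGH OR LOW = HIGH
t8 = in1 AND t7 = HIGH AND HIGH = HIGH
t10 = t6 OR t8 = HIGH OR HIGH = HIGH
t11 = t7 OR t0 = HIGH OR HIGH = HIGH
t13 = in0 OR t10 = HIGH OR HIGH = HIGH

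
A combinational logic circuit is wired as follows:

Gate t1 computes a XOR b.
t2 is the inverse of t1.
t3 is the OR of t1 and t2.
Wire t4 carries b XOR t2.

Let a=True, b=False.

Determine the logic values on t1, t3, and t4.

t1 = True; t3 = True; t4 = False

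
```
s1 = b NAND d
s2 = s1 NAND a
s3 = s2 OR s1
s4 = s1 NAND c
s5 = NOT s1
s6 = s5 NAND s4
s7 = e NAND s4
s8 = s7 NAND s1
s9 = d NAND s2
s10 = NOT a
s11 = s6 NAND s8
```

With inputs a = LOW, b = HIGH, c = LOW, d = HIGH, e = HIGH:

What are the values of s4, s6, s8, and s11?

s1 = b NAND d = HIGH NAND HIGH = LOW
s4 = s1 NAND c = LOW NAND LOW = HIGH
s5 = NOT s1 = NOT LOW = HIGH
s6 = s5 NAND s4 = HIGH NAND HIGH = LOW
s7 = e NAND s4 = HIGH NAND HIGH = LOW
s8 = s7 NAND s1 = LOW NAND LOW = HIGH
s11 = s6 NAND s8 = LOW NAND HIGH = HIGH

s4 = HIGH, s6 = LOW, s8 = HIGH, s11 = HIGH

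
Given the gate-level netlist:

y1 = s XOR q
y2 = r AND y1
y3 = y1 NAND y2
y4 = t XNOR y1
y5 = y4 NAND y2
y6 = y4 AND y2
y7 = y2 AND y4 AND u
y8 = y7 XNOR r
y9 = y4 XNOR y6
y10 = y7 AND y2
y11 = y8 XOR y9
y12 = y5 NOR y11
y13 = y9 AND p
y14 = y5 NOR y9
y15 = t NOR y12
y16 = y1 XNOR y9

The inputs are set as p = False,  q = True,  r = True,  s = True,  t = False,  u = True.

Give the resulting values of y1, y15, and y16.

y1 = False, y15 = True, y16 = True

y1 = s XOR q = True XOR True = False
y2 = r AND y1 = True AND False = False
y4 = t XNOR y1 = False XNOR False = True
y5 = y4 NAND y2 = True NAND False = True
y6 = y4 AND y2 = True AND False = False
y7 = y2 AND y4 AND u = False AND True AND True = False
y8 = y7 XNOR r = False XNOR True = False
y9 = y4 XNOR y6 = True XNOR False = False
y11 = y8 XOR y9 = False XOR False = False
y12 = y5 NOR y11 = True NOR False = False
y15 = t NOR y12 = False NOR False = True
y16 = y1 XNOR y9 = False XNOR False = True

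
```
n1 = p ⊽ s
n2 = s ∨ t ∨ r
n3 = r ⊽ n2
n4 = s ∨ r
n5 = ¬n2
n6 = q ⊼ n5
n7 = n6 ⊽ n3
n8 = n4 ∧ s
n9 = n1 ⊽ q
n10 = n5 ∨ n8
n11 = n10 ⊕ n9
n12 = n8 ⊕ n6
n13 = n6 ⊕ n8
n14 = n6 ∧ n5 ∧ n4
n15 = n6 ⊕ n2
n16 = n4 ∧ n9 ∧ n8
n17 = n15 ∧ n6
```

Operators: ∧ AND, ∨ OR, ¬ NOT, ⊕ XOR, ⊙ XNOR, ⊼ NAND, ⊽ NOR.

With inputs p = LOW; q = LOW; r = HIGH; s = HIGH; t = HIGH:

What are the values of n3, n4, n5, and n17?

n3 = LOW; n4 = HIGH; n5 = LOW; n17 = LOW

n2 = s OR t OR r = HIGH OR HIGH OR HIGH = HIGH
n3 = r NOR n2 = HIGH NOR HIGH = LOW
n4 = s OR r = HIGH OR HIGH = HIGH
n5 = NOT n2 = NOT HIGH = LOW
n6 = q NAND n5 = LOW NAND LOW = HIGH
n15 = n6 XOR n2 = HIGH XOR HIGH = LOW
n17 = n15 AND n6 = LOW AND HIGH = LOW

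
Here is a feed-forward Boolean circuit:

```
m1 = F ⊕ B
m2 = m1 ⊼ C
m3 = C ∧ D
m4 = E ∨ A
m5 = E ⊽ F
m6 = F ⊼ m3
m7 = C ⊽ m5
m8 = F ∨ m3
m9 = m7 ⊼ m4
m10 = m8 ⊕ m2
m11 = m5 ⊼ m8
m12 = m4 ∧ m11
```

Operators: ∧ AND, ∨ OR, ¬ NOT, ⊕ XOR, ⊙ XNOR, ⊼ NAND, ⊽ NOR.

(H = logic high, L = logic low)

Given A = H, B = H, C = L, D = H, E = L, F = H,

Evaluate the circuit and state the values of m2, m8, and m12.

m2 = H, m8 = H, m12 = H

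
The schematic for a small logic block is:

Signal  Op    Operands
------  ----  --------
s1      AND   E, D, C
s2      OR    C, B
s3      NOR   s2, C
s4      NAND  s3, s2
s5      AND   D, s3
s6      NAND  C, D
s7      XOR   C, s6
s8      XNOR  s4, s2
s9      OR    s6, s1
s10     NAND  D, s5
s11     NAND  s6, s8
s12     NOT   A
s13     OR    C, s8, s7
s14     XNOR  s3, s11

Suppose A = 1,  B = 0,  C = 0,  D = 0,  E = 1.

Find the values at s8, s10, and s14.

s8 = 0, s10 = 1, s14 = 1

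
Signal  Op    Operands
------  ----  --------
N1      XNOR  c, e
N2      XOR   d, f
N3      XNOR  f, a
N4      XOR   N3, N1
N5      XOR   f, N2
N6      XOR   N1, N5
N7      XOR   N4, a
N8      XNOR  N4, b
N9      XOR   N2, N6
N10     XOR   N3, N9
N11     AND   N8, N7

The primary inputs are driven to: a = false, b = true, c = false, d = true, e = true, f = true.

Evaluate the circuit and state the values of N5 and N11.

N5 = true  N11 = false

N1 = c XNOR e = false XNOR true = false
N2 = d XOR f = true XOR true = false
N3 = f XNOR a = true XNOR false = false
N4 = N3 XOR N1 = false XOR false = false
N5 = f XOR N2 = true XOR false = true
N7 = N4 XOR a = false XOR false = false
N8 = N4 XNOR b = false XNOR true = false
N11 = N8 AND N7 = false AND false = false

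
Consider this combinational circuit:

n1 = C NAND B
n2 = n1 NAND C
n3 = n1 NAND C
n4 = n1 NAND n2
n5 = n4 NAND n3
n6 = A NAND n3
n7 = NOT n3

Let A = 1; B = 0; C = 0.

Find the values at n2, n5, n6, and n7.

n2 = 1  n5 = 1  n6 = 0  n7 = 0

n1 = C NAND B = 0 NAND 0 = 1
n2 = n1 NAND C = 1 NAND 0 = 1
n3 = n1 NAND C = 1 NAND 0 = 1
n4 = n1 NAND n2 = 1 NAND 1 = 0
n5 = n4 NAND n3 = 0 NAND 1 = 1
n6 = A NAND n3 = 1 NAND 1 = 0
n7 = NOT n3 = NOT 1 = 0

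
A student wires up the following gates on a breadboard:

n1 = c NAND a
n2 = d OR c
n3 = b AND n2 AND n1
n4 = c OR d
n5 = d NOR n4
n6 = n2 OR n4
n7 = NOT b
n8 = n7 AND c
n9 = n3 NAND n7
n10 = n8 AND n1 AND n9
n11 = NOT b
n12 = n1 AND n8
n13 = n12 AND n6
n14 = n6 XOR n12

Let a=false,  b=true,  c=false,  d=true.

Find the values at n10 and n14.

n1 = c NAND a = false NAND false = true
n2 = d OR c = true OR false = true
n3 = b AND n2 AND n1 = true AND true AND true = true
n4 = c OR d = false OR true = true
n6 = n2 OR n4 = true OR true = true
n7 = NOT b = NOT true = false
n8 = n7 AND c = false AND false = false
n9 = n3 NAND n7 = true NAND false = true
n10 = n8 AND n1 AND n9 = false AND true AND true = false
n12 = n1 AND n8 = true AND false = false
n14 = n6 XOR n12 = true XOR false = true

n10 = false  n14 = true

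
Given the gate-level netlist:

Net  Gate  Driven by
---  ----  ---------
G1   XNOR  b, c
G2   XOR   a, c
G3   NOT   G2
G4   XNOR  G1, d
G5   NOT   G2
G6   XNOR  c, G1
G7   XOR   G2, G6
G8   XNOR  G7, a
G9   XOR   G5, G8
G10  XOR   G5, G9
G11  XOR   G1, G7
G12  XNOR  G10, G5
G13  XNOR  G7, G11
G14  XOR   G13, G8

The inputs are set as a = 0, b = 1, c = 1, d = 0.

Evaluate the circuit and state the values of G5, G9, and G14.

G5 = 0, G9 = 1, G14 = 1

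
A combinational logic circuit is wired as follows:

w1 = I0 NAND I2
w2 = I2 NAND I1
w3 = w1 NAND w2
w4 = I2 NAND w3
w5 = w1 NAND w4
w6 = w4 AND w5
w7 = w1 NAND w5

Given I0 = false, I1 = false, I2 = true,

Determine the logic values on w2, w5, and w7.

w1 = I0 NAND I2 = false NAND true = true
w2 = I2 NAND I1 = true NAND false = true
w3 = w1 NAND w2 = true NAND true = false
w4 = I2 NAND w3 = true NAND false = true
w5 = w1 NAND w4 = true NAND true = false
w7 = w1 NAND w5 = true NAND false = true

w2 = true, w5 = false, w7 = true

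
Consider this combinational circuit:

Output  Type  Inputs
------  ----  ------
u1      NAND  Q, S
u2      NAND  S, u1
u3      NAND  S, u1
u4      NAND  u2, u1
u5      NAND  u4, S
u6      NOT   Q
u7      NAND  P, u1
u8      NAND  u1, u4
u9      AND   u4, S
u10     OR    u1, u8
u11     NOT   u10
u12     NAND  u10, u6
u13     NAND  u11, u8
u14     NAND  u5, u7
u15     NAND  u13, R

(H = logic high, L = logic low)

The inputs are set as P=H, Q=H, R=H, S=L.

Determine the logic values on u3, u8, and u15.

u1 = Q NAND S = H NAND L = H
u2 = S NAND u1 = L NAND H = H
u3 = S NAND u1 = L NAND H = H
u4 = u2 NAND u1 = H NAND H = L
u8 = u1 NAND u4 = H NAND L = H
u10 = u1 OR u8 = H OR H = H
u11 = NOT u10 = NOT H = L
u13 = u11 NAND u8 = L NAND H = H
u15 = u13 NAND R = H NAND H = L

u3 = H  u8 = H  u15 = L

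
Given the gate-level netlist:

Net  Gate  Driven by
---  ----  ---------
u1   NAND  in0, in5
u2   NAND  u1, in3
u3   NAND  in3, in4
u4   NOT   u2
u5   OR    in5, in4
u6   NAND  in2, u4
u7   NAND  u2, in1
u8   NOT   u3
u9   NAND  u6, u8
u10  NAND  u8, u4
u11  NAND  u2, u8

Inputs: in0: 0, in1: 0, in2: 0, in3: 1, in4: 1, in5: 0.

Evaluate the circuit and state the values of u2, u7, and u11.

u2 = 0, u7 = 1, u11 = 1

u1 = in0 NAND in5 = 0 NAND 0 = 1
u2 = u1 NAND in3 = 1 NAND 1 = 0
u3 = in3 NAND in4 = 1 NAND 1 = 0
u7 = u2 NAND in1 = 0 NAND 0 = 1
u8 = NOT u3 = NOT 0 = 1
u11 = u2 NAND u8 = 0 NAND 1 = 1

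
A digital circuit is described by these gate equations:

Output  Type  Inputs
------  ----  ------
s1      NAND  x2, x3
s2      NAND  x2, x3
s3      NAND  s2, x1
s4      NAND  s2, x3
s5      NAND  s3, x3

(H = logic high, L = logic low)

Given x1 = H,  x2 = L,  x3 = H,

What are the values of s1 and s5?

s1 = H, s5 = H

s1 = x2 NAND x3 = L NAND H = H
s2 = x2 NAND x3 = L NAND H = H
s3 = s2 NAND x1 = H NAND H = L
s5 = s3 NAND x3 = L NAND H = H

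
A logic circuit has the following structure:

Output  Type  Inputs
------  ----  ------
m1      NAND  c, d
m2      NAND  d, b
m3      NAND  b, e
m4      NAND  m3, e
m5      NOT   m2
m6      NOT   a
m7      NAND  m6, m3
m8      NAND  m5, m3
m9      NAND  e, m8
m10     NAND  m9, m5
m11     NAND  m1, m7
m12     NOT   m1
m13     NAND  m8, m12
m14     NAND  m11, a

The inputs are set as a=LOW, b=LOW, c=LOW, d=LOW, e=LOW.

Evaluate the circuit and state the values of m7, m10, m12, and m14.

m7 = LOW; m10 = HIGH; m12 = LOW; m14 = HIGH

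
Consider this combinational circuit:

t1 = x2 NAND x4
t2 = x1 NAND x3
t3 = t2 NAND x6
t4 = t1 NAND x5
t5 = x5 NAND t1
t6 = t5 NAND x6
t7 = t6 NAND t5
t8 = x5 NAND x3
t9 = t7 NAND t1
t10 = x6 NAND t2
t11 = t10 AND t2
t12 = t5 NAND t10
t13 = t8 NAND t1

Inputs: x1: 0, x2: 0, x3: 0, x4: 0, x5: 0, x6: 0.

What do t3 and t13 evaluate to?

t3 = 1  t13 = 0

t1 = x2 NAND x4 = 0 NAND 0 = 1
t2 = x1 NAND x3 = 0 NAND 0 = 1
t3 = t2 NAND x6 = 1 NAND 0 = 1
t8 = x5 NAND x3 = 0 NAND 0 = 1
t13 = t8 NAND t1 = 1 NAND 1 = 0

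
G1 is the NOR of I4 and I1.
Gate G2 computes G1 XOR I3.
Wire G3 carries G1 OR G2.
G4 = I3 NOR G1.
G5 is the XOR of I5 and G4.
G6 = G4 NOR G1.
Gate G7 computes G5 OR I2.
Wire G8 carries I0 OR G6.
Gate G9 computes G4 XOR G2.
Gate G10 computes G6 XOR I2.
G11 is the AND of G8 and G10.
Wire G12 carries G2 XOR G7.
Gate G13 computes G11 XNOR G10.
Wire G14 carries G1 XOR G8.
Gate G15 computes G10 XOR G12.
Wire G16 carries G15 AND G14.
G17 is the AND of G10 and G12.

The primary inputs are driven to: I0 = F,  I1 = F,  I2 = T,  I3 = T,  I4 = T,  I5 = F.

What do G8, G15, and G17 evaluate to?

G1 = I4 NOR I1 = T NOR F = F
G2 = G1 XOR I3 = F XOR T = T
G4 = I3 NOR G1 = T NOR F = F
G5 = I5 XOR G4 = F XOR F = F
G6 = G4 NOR G1 = F NOR F = T
G7 = G5 OR I2 = F OR T = T
G8 = I0 OR G6 = F OR T = T
G10 = G6 XOR I2 = T XOR T = F
G12 = G2 XOR G7 = T XOR T = F
G15 = G10 XOR G12 = F XOR F = F
G17 = G10 AND G12 = F AND F = F

G8 = T, G15 = F, G17 = F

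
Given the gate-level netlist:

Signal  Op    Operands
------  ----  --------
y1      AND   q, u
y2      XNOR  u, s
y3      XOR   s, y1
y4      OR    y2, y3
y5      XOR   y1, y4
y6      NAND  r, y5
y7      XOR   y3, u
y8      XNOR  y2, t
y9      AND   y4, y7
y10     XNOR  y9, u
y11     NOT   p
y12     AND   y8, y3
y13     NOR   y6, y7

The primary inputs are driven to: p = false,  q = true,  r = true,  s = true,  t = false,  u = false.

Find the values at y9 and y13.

y1 = q AND u = true AND false = false
y2 = u XNOR s = false XNOR true = false
y3 = s XOR y1 = true XOR false = true
y4 = y2 OR y3 = false OR true = true
y5 = y1 XOR y4 = false XOR true = true
y6 = r NAND y5 = true NAND true = false
y7 = y3 XOR u = true XOR false = true
y9 = y4 AND y7 = true AND true = true
y13 = y6 NOR y7 = false NOR true = false

y9 = true, y13 = false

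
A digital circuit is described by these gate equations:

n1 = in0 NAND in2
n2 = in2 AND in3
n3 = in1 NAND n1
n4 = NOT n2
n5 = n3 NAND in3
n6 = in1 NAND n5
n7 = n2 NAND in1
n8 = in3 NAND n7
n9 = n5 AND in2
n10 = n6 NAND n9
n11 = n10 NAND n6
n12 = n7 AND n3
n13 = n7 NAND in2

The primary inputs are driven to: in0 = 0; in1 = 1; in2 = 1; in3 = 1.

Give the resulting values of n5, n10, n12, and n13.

n1 = in0 NAND in2 = 0 NAND 1 = 1
n2 = in2 AND in3 = 1 AND 1 = 1
n3 = in1 NAND n1 = 1 NAND 1 = 0
n5 = n3 NAND in3 = 0 NAND 1 = 1
n6 = in1 NAND n5 = 1 NAND 1 = 0
n7 = n2 NAND in1 = 1 NAND 1 = 0
n9 = n5 AND in2 = 1 AND 1 = 1
n10 = n6 NAND n9 = 0 NAND 1 = 1
n12 = n7 AND n3 = 0 AND 0 = 0
n13 = n7 NAND in2 = 0 NAND 1 = 1

n5 = 1  n10 = 1  n12 = 0  n13 = 1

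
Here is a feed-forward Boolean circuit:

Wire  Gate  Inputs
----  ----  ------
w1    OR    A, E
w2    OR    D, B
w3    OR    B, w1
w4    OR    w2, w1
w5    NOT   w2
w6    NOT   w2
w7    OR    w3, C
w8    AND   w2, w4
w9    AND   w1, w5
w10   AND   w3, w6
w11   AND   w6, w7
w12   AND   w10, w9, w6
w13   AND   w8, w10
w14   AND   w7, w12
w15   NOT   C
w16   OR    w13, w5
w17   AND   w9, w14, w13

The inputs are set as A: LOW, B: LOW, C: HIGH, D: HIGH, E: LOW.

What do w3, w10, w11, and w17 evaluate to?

w3 = LOW  w10 = LOW  w11 = LOW  w17 = LOW

w1 = A OR E = LOW OR LOW = LOW
w2 = D OR B = HIGH OR LOW = HIGH
w3 = B OR w1 = LOW OR LOW = LOW
w4 = w2 OR w1 = HIGH OR LOW = HIGH
w5 = NOT w2 = NOT HIGH = LOW
w6 = NOT w2 = NOT HIGH = LOW
w7 = w3 OR C = LOW OR HIGH = HIGH
w8 = w2 AND w4 = HIGH AND HIGH = HIGH
w9 = w1 AND w5 = LOW AND LOW = LOW
w10 = w3 AND w6 = LOW AND LOW = LOW
w11 = w6 AND w7 = LOW AND HIGH = LOW
w12 = w10 AND w9 AND w6 = LOW AND LOW AND LOW = LOW
w13 = w8 AND w10 = HIGH AND LOW = LOW
w14 = w7 AND w12 = HIGH AND LOW = LOW
w17 = w9 AND w14 AND w13 = LOW AND LOW AND LOW = LOW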